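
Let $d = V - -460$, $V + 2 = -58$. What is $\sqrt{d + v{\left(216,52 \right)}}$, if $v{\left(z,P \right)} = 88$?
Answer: $2 \sqrt{122} \approx 22.091$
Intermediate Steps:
$V = -60$ ($V = -2 - 58 = -60$)
$d = 400$ ($d = -60 - -460 = -60 + 460 = 400$)
$\sqrt{d + v{\left(216,52 \right)}} = \sqrt{400 + 88} = \sqrt{488} = 2 \sqrt{122}$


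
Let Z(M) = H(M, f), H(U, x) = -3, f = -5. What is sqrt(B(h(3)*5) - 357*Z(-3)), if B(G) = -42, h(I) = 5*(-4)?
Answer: 7*sqrt(21) ≈ 32.078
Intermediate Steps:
Z(M) = -3
h(I) = -20
sqrt(B(h(3)*5) - 357*Z(-3)) = sqrt(-42 - 357*(-3)) = sqrt(-42 + 1071) = sqrt(1029) = 7*sqrt(21)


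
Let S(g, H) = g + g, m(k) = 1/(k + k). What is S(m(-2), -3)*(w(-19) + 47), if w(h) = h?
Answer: -14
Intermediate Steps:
m(k) = 1/(2*k)
S(g, H) = 2*g
S(m(-2), -3)*(w(-19) + 47) = (2*((½)/(-2)))*(-19 + 47) = (2*((½)*(-½)))*28 = (2*(-¼))*28 = -½*28 = -14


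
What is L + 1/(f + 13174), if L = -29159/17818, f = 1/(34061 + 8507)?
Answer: -16351341422823/9992171062394 ≈ -1.6364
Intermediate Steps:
f = 1/42568 ≈ 2.3492e-5
L = -29159/17818 (L = -29159*1/17818 = -29159/17818 ≈ -1.6365)
L + 1/(f + 13174) = -29159/17818 + 1/(1/42568 + 13174) = -29159/17818 + 1/(560790833/42568) = -29159/17818 + 42568/560790833 = -16351341422823/9992171062394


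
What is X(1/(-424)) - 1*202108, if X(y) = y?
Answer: -85693793/424 ≈ -2.0211e+5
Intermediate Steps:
X(1/(-424)) - 1*202108 = 1/(-424) - 1*202108 = -1/424 - 202108 = -85693793/424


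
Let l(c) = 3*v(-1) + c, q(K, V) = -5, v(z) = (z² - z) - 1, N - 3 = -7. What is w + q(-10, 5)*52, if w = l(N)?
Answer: -261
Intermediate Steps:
N = -4 (N = 3 - 7 = -4)
v(z) = -1 + z² - z
l(c) = 3 + c (l(c) = 3*(-1 + (-1)² - 1*(-1)) + c = 3*(-1 + 1 + 1) + c = 3*1 + c = 3 + c)
w = -1 (w = 3 - 4 = -1)
w + q(-10, 5)*52 = -1 - 5*52 = -1 - 260 = -261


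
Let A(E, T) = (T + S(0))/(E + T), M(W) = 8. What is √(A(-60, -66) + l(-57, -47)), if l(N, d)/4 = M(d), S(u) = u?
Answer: √14343/21 ≈ 5.7030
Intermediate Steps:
l(N, d) = 32 (l(N, d) = 4*8 = 32)
A(E, T) = T/(E + T) (A(E, T) = (T + 0)/(E + T) = T/(E + T))
√(A(-60, -66) + l(-57, -47)) = √(-66/(-60 - 66) + 32) = √(-66/(-126) + 32) = √(-66*(-1/126) + 32) = √(11/21 + 32) = √(683/21) = √14343/21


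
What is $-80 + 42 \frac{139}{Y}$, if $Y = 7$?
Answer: $754$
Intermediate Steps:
$-80 + 42 \frac{139}{Y} = -80 + 42 \cdot \frac{139}{7} = -80 + 834 = 754$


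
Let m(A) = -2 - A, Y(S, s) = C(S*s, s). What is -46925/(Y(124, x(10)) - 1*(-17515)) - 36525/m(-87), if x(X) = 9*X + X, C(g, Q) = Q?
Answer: -25895060/59891 ≈ -432.37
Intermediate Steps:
x(X) = 10*X
Y(S, s) = s
-46925/(Y(124, x(10)) - 1*(-17515)) - 36525/m(-87) = -46925/(10*10 - 1*(-17515)) - 36525/(-2 - 1*(-87)) = -46925/(100 + 17515) - 36525/(-2 + 87) = -46925/17615 - 36525/85 = -46925*1/17615 - 36525*1/85 = -9385/3523 - 7305/17 = -25895060/59891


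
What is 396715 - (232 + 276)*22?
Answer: 385539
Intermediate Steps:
396715 - (232 + 276)*22 = 396715 - 508*22 = 396715 - 1*11176 = 396715 - 11176 = 385539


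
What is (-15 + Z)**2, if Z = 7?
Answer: 64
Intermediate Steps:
(-15 + Z)**2 = (-15 + 7)**2 = (-8)**2 = 64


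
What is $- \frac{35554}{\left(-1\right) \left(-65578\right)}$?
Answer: $- \frac{17777}{32789} \approx -0.54216$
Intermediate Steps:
$- \frac{35554}{\left(-1\right) \left(-65578\right)} = - \frac{35554}{65578} = \left(-1\right) \frac{17777}{32789} = - \frac{17777}{32789}$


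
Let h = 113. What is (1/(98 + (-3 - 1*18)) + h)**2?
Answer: 75724804/5929 ≈ 12772.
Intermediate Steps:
(1/(98 + (-3 - 1*18)) + h)**2 = (1/(98 + (-3 - 1*18)) + 113)**2 = (1/(98 + (-3 - 18)) + 113)**2 = (1/(98 - 21) + 113)**2 = (1/77 + 113)**2 = (8702/77)**2 = 75724804/5929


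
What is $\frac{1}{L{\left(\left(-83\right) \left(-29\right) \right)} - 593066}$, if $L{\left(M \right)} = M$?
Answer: $- \frac{1}{590659} \approx -1.693 \cdot 10^{-6}$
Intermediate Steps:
$\frac{1}{L{\left(\left(-83\right) \left(-29\right) \right)} - 593066} = \frac{1}{\left(-83\right) \left(-29\right) - 593066} = \frac{1}{2407 - 593066} = \frac{1}{-590659} = - \frac{1}{590659}$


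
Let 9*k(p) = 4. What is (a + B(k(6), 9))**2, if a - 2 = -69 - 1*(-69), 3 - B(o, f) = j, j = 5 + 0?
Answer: 0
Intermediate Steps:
k(p) = 4/9 (k(p) = (1/9)*4 = 4/9)
j = 5
B(o, f) = -2 (B(o, f) = 3 - 1*5 = 3 - 5 = -2)
a = 2 (a = 2 + (-69 - 1*(-69)) = 2 + (-69 + 69) = 2 + 0 = 2)
(a + B(k(6), 9))**2 = (2 - 2)**2 = 0**2 = 0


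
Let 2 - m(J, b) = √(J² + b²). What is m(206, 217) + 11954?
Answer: 11956 - 5*√3581 ≈ 11657.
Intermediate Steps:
m(J, b) = 2 - √(J² + b²)
m(206, 217) + 11954 = (2 - √(206² + 217²)) + 11954 = (2 - √(42436 + 47089)) + 11954 = (2 - √89525) + 11954 = (2 - 5*√3581) + 11954 = 11956 - 5*√3581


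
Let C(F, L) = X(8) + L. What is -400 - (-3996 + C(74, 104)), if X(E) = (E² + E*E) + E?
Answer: 3356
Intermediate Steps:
X(E) = E + 2*E² (X(E) = (E² + E²) + E = 2*E² + E = E + 2*E²)
C(F, L) = 136 + L (C(F, L) = 8*(1 + 2*8) + L = 8*(1 + 16) + L = 8*17 + L = 136 + L)
-400 - (-3996 + C(74, 104)) = -400 - (-3996 + (136 + 104)) = -400 - (-3996 + 240) = -400 - 1*(-3756) = -400 + 3756 = 3356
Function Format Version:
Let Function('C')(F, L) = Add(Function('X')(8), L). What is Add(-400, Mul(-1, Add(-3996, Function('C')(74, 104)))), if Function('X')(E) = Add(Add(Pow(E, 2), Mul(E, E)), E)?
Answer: 3356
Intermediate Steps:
Function('X')(E) = Add(E, Mul(2, Pow(E, 2))) (Function('X')(E) = Add(Add(Pow(E, 2), Pow(E, 2)), E) = Add(Mul(2, Pow(E, 2)), E) = Add(E, Mul(2, Pow(E, 2))))
Function('C')(F, L) = Add(136, L) (Function('C')(F, L) = Add(Mul(8, Add(1, Mul(2, 8))), L) = Add(Mul(8, Add(1, 16)), L) = Add(Mul(8, 17), L) = Add(136, L))
Add(-400, Mul(-1, Add(-3996, Function('C')(74, 104)))) = Add(-400, Mul(-1, Add(-3996, Add(136, 104)))) = Add(-400, Mul(-1, Add(-3996, 240))) = Add(-400, Mul(-1, -3756)) = Add(-400, 3756) = 3356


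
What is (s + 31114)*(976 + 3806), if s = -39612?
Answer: -40637436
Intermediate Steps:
(s + 31114)*(976 + 3806) = (-39612 + 31114)*(976 + 3806) = -8498*4782 = -40637436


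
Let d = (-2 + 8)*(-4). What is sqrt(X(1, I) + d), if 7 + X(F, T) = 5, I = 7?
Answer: I*sqrt(26) ≈ 5.099*I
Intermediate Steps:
X(F, T) = -2 (X(F, T) = -7 + 5 = -2)
d = -24 (d = 6*(-4) = -24)
sqrt(X(1, I) + d) = sqrt(-2 - 24) = sqrt(-26) = I*sqrt(26)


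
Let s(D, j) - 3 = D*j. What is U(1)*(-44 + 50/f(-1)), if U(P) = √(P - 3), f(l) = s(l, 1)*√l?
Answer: √2*(25 - 44*I) ≈ 35.355 - 62.225*I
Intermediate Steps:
s(D, j) = 3 + D*j
f(l) = √l*(3 + l) (f(l) = (3 + l*1)*√l = (3 + l)*√l = √l*(3 + l))
U(P) = √(-3 + P)
U(1)*(-44 + 50/f(-1)) = √(-3 + 1)*(-44 + 50/((√(-1)*(3 - 1)))) = √(-2)*(-44 + 50/((I*2))) = (I*√2)*(-44 + 50/((2*I))) = (I*√2)*(-44 + 50*(-I/2)) = (I*√2)*(-44 - 25*I) = I*√2*(-44 - 25*I)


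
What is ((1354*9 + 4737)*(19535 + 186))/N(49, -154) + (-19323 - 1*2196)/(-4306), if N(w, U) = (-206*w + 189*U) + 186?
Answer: -359059591383/41998571 ≈ -8549.3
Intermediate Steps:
N(w, U) = 186 - 206*w + 189*U
((1354*9 + 4737)*(19535 + 186))/N(49, -154) + (-19323 - 1*2196)/(-4306) = ((1354*9 + 4737)*(19535 + 186))/(186 - 206*49 + 189*(-154)) + (-19323 - 1*2196)/(-4306) = ((12186 + 4737)*19721)/(186 - 10094 - 29106) + (-19323 - 2196)*(-1/4306) = (16923*19721)/(-39014) - 21519*(-1/4306) = 333738483*(-1/39014) + 21519/4306 = -333738483/39014 + 21519/4306 = -359059591383/41998571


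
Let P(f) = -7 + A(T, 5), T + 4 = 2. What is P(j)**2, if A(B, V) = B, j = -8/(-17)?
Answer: 81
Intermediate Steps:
j = 8/17 (j = -8*(-1)/17 = -1*(-8/17) = 8/17 ≈ 0.47059)
T = -2 (T = -4 + 2 = -2)
P(f) = -9 (P(f) = -7 - 2 = -9)
P(j)**2 = (-9)**2 = 81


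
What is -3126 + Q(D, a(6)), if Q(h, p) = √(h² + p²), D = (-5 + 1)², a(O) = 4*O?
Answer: -3126 + 8*√13 ≈ -3097.2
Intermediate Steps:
D = 16 (D = (-4)² = 16)
-3126 + Q(D, a(6)) = -3126 + √(16² + (4*6)²) = -3126 + √(256 + 24²) = -3126 + √(256 + 576) = -3126 + √832 = -3126 + 8*√13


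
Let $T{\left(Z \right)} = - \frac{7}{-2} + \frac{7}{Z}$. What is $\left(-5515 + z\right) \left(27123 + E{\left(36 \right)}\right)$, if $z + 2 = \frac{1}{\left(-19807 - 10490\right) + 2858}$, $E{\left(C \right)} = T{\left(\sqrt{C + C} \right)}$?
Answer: $- \frac{4106435719946}{27439} - \frac{264916687 \sqrt{2}}{82317} \approx -1.4966 \cdot 10^{8}$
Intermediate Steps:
$T{\left(Z \right)} = \frac{7}{2} + \frac{7}{Z}$ ($T{\left(Z \right)} = \left(-7\right) \left(- \frac{1}{2}\right) + \frac{7}{Z} = \frac{7}{2} + \frac{7}{Z}$)
$E{\left(C \right)} = \frac{7}{2} + \frac{7 \sqrt{2}}{2 \sqrt{C}}$ ($E{\left(C \right)} = \frac{7}{2} + \frac{7}{\sqrt{C + C}} = \frac{7}{2} + \frac{7}{\sqrt{2 C}} = \frac{7}{2} + \frac{7}{\sqrt{2} \sqrt{C}} = \frac{7}{2} + 7 \frac{\sqrt{2}}{2 \sqrt{C}} = \frac{7}{2} + \frac{7 \sqrt{2}}{2 \sqrt{C}}$)
$z = - \frac{54879}{27439}$ ($z = -2 + \frac{1}{\left(-19807 - 10490\right) + 2858} = -2 + \frac{1}{-30297 + 2858} = -2 + \frac{1}{-27439} = -2 - \frac{1}{27439} = - \frac{54879}{27439} \approx -2.0$)
$\left(-5515 + z\right) \left(27123 + E{\left(36 \right)}\right) = \left(-5515 - \frac{54879}{27439}\right) \left(27123 + \left(\frac{7}{2} + \frac{7 \sqrt{2}}{2 \cdot 6}\right)\right) = - \frac{151380964 \left(27123 + \left(\frac{7}{2} + \frac{7}{2} \sqrt{2} \cdot \frac{1}{6}\right)\right)}{27439} = - \frac{151380964 \left(27123 + \left(\frac{7}{2} + \frac{7 \sqrt{2}}{12}\right)\right)}{27439} = - \frac{151380964 \left(\frac{54253}{2} + \frac{7 \sqrt{2}}{12}\right)}{27439} = - \frac{4106435719946}{27439} - \frac{264916687 \sqrt{2}}{82317}$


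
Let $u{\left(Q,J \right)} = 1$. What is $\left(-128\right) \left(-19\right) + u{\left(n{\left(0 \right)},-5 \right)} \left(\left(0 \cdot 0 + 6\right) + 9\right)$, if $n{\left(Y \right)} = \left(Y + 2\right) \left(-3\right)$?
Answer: $2447$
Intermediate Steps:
$n{\left(Y \right)} = -6 - 3 Y$ ($n{\left(Y \right)} = \left(2 + Y\right) \left(-3\right) = -6 - 3 Y$)
$\left(-128\right) \left(-19\right) + u{\left(n{\left(0 \right)},-5 \right)} \left(\left(0 \cdot 0 + 6\right) + 9\right) = \left(-128\right) \left(-19\right) + 1 \left(\left(0 \cdot 0 + 6\right) + 9\right) = 2432 + 1 \left(\left(0 + 6\right) + 9\right) = 2432 + 1 \left(6 + 9\right) = 2432 + 1 \cdot 15 = 2432 + 15 = 2447$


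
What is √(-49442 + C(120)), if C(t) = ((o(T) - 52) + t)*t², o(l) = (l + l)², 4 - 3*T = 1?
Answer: √987358 ≈ 993.66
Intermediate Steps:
T = 1 (T = 4/3 - ⅓*1 = 4/3 - ⅓ = 1)
o(l) = 4*l² (o(l) = (2*l)² = 4*l²)
C(t) = t²*(-48 + t) (C(t) = ((4*1² - 52) + t)*t² = ((4*1 - 52) + t)*t² = ((4 - 52) + t)*t² = (-48 + t)*t² = t²*(-48 + t))
√(-49442 + C(120)) = √(-49442 + 120²*(-48 + 120)) = √(-49442 + 14400*72) = √(-49442 + 1036800) = √987358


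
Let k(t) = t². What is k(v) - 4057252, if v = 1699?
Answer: -1170651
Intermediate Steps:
k(v) - 4057252 = 1699² - 4057252 = 2886601 - 4057252 = -1170651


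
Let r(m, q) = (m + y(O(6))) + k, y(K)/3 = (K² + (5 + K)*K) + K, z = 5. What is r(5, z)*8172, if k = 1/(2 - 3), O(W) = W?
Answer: 2680416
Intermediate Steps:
y(K) = 3*K + 3*K² + 3*K*(5 + K) (y(K) = 3*((K² + (5 + K)*K) + K) = 3*((K² + K*(5 + K)) + K) = 3*(K + K² + K*(5 + K)) = 3*K + 3*K² + 3*K*(5 + K))
k = -1 (k = 1/(-1) = -1)
r(m, q) = 323 + m (r(m, q) = (m + 6*6*(3 + 6)) - 1 = (m + 6*6*9) - 1 = (m + 324) - 1 = (324 + m) - 1 = 323 + m)
r(5, z)*8172 = (323 + 5)*8172 = 328*8172 = 2680416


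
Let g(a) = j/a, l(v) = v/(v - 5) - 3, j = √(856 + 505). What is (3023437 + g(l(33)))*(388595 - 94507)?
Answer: 889156540456 - 8234464*√1361/51 ≈ 8.8915e+11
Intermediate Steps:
j = √1361 ≈ 36.892
l(v) = -3 + v/(-5 + v) (l(v) = v/(-5 + v) - 3 = -3 + v/(-5 + v))
g(a) = √1361/a
(3023437 + g(l(33)))*(388595 - 94507) = (3023437 + √1361/(((15 - 2*33)/(-5 + 33))))*(388595 - 94507) = (3023437 + √1361/(((15 - 66)/28)))*294088 = (3023437 + √1361/(((1/28)*(-51))))*294088 = (3023437 + √1361/(-51/28))*294088 = (3023437 + √1361*(-28/51))*294088 = (3023437 - 28*√1361/51)*294088 = 889156540456 - 8234464*√1361/51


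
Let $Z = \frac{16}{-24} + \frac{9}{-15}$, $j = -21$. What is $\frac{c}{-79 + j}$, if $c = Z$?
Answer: $\frac{19}{1500} \approx 0.012667$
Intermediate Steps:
$Z = - \frac{19}{15}$ ($Z = 16 \left(- \frac{1}{24}\right) + 9 \left(- \frac{1}{15}\right) = - \frac{2}{3} - \frac{3}{5} = - \frac{19}{15} \approx -1.2667$)
$c = - \frac{19}{15} \approx -1.2667$
$\frac{c}{-79 + j} = \frac{1}{-79 - 21} \left(- \frac{19}{15}\right) = \frac{1}{-100} \left(- \frac{19}{15}\right) = \left(- \frac{1}{100}\right) \left(- \frac{19}{15}\right) = \frac{19}{1500}$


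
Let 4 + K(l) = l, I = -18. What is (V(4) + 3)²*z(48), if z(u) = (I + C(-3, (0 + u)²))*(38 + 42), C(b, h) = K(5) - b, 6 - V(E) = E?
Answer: -28000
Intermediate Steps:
V(E) = 6 - E
K(l) = -4 + l
C(b, h) = 1 - b (C(b, h) = (-4 + 5) - b = 1 - b)
z(u) = -1120 (z(u) = (-18 + (1 - 1*(-3)))*(38 + 42) = (-18 + (1 + 3))*80 = (-18 + 4)*80 = -14*80 = -1120)
(V(4) + 3)²*z(48) = ((6 - 1*4) + 3)²*(-1120) = ((6 - 4) + 3)²*(-1120) = (2 + 3)²*(-1120) = 5²*(-1120) = 25*(-1120) = -28000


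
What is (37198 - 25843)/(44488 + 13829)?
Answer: 3785/19439 ≈ 0.19471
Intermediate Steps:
(37198 - 25843)/(44488 + 13829) = 11355/58317 = 11355*(1/58317) = 3785/19439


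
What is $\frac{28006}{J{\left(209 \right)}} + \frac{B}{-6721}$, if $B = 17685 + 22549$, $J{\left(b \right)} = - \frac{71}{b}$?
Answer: $- \frac{39342576748}{477191} \approx -82446.0$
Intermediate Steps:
$B = 40234$
$\frac{28006}{J{\left(209 \right)}} + \frac{B}{-6721} = \frac{28006}{\left(-71\right) \frac{1}{209}} + \frac{40234}{-6721} = \frac{28006}{\left(-71\right) \frac{1}{209}} + 40234 \left(- \frac{1}{6721}\right) = \frac{28006}{- \frac{71}{209}} - \frac{40234}{6721} = 28006 \left(- \frac{209}{71}\right) - \frac{40234}{6721} = - \frac{5853254}{71} - \frac{40234}{6721} = - \frac{39342576748}{477191}$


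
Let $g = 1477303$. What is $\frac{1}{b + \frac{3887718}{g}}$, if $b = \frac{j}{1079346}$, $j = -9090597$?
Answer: $- \frac{531507027946}{3077791115821} \approx -0.17269$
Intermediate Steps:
$b = - \frac{3030199}{359782}$ ($b = - \frac{9090597}{1079346} = \left(-9090597\right) \frac{1}{1079346} = - \frac{3030199}{359782} \approx -8.4223$)
$\frac{1}{b + \frac{3887718}{g}} = \frac{1}{- \frac{3030199}{359782} + \frac{3887718}{1477303}} = \frac{1}{- \frac{3077791115821}{531507027946}} = - \frac{531507027946}{3077791115821}$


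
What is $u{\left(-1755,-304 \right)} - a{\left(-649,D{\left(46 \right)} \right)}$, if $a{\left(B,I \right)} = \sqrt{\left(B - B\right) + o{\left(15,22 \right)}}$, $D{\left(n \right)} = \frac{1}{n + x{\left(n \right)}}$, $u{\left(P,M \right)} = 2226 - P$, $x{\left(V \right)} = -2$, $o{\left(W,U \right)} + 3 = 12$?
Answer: $3978$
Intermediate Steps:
$o{\left(W,U \right)} = 9$ ($o{\left(W,U \right)} = -3 + 12 = 9$)
$D{\left(n \right)} = \frac{1}{-2 + n}$ ($D{\left(n \right)} = \frac{1}{n - 2} = \frac{1}{-2 + n}$)
$a{\left(B,I \right)} = 3$ ($a{\left(B,I \right)} = \sqrt{\left(B - B\right) + 9} = \sqrt{0 + 9} = \sqrt{9} = 3$)
$u{\left(-1755,-304 \right)} - a{\left(-649,D{\left(46 \right)} \right)} = \left(2226 - -1755\right) - 3 = \left(2226 + 1755\right) - 3 = 3981 - 3 = 3978$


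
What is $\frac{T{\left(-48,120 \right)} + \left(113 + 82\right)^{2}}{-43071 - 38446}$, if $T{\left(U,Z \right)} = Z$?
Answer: $- \frac{38145}{81517} \approx -0.46794$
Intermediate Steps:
$\frac{T{\left(-48,120 \right)} + \left(113 + 82\right)^{2}}{-43071 - 38446} = \frac{120 + \left(113 + 82\right)^{2}}{-43071 - 38446} = \frac{120 + 195^{2}}{-81517} = \left(120 + 38025\right) \left(- \frac{1}{81517}\right) = 38145 \left(- \frac{1}{81517}\right) = - \frac{38145}{81517}$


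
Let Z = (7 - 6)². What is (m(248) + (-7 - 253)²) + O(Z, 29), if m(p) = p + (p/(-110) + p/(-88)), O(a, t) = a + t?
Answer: 3733011/55 ≈ 67873.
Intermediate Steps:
Z = 1 (Z = 1² = 1)
m(p) = 431*p/440 (m(p) = p + (p*(-1/110) + p*(-1/88)) = p + (-p/110 - p/88) = p - 9*p/440 = 431*p/440)
(m(248) + (-7 - 253)²) + O(Z, 29) = ((431/440)*248 + (-7 - 253)²) + (1 + 29) = (13361/55 + (-260)²) + 30 = (13361/55 + 67600) + 30 = 3731361/55 + 30 = 3733011/55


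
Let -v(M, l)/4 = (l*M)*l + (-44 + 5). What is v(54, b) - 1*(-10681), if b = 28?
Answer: -158507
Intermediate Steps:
v(M, l) = 156 - 4*M*l² (v(M, l) = -4*((l*M)*l + (-44 + 5)) = -4*((M*l)*l - 39) = -4*(M*l² - 39) = -4*(-39 + M*l²) = 156 - 4*M*l²)
v(54, b) - 1*(-10681) = (156 - 4*54*28²) - 1*(-10681) = (156 - 4*54*784) + 10681 = (156 - 169344) + 10681 = -169188 + 10681 = -158507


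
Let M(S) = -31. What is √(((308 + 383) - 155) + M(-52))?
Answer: √505 ≈ 22.472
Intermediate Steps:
√(((308 + 383) - 155) + M(-52)) = √(((308 + 383) - 155) - 31) = √((691 - 155) - 31) = √(536 - 31) = √505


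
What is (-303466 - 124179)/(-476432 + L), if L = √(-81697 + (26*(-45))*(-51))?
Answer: 203743762640/226987472651 + 427645*I*√22027/226987472651 ≈ 0.8976 + 0.00027961*I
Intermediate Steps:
L = I*√22027 (L = √(-81697 - 1170*(-51)) = √(-81697 + 59670) = √(-22027) = I*√22027 ≈ 148.42*I)
(-303466 - 124179)/(-476432 + L) = (-303466 - 124179)/(-476432 + I*√22027) = -427645/(-476432 + I*√22027)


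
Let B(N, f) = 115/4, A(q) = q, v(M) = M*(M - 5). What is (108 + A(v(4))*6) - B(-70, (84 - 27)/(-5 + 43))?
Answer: 221/4 ≈ 55.250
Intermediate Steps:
v(M) = M*(-5 + M)
B(N, f) = 115/4 (B(N, f) = 115*(1/4) = 115/4)
(108 + A(v(4))*6) - B(-70, (84 - 27)/(-5 + 43)) = (108 + (4*(-5 + 4))*6) - 1*115/4 = (108 + (4*(-1))*6) - 115/4 = (108 - 4*6) - 115/4 = (108 - 24) - 115/4 = 84 - 115/4 = 221/4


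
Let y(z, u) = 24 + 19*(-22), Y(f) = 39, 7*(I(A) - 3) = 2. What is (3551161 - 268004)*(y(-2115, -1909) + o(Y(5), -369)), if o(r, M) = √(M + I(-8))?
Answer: -1293563858 + 52530512*I*√70/7 ≈ -1.2936e+9 + 6.2786e+7*I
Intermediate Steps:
I(A) = 23/7 (I(A) = 3 + (⅐)*2 = 3 + 2/7 = 23/7)
y(z, u) = -394 (y(z, u) = 24 - 418 = -394)
o(r, M) = √(23/7 + M) (o(r, M) = √(M + 23/7) = √(23/7 + M))
(3551161 - 268004)*(y(-2115, -1909) + o(Y(5), -369)) = (3551161 - 268004)*(-394 + √(161 + 49*(-369))/7) = 3283157*(-394 + √(161 - 18081)/7) = 3283157*(-394 + √(-17920)/7) = 3283157*(-394 + (16*I*√70)/7) = 3283157*(-394 + 16*I*√70/7) = -1293563858 + 52530512*I*√70/7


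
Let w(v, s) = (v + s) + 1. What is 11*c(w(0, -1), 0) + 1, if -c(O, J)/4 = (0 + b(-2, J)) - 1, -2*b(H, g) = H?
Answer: 1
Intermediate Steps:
b(H, g) = -H/2
w(v, s) = 1 + s + v (w(v, s) = (s + v) + 1 = 1 + s + v)
c(O, J) = 0 (c(O, J) = -4*((0 - ½*(-2)) - 1) = -4*((0 + 1) - 1) = -4*(1 - 1) = -4*0 = 0)
11*c(w(0, -1), 0) + 1 = 11*0 + 1 = 0 + 1 = 1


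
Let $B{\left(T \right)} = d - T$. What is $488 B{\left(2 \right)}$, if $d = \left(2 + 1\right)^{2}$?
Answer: $3416$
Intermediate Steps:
$d = 9$ ($d = 3^{2} = 9$)
$B{\left(T \right)} = 9 - T$
$488 B{\left(2 \right)} = 488 \left(9 - 2\right) = 488 \cdot 7 = 3416$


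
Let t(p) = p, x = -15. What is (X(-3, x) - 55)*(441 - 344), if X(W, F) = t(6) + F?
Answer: -6208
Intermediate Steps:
X(W, F) = 6 + F
(X(-3, x) - 55)*(441 - 344) = ((6 - 15) - 55)*(441 - 344) = (-9 - 55)*97 = -64*97 = -6208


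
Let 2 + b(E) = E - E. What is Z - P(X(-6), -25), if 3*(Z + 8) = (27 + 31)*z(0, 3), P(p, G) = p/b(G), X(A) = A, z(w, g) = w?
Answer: -11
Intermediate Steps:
b(E) = -2 (b(E) = -2 + (E - E) = -2 + 0 = -2)
P(p, G) = -p/2 (P(p, G) = p/(-2) = p*(-1/2) = -p/2)
Z = -8 (Z = -8 + ((27 + 31)*0)/3 = -8 + (58*0)/3 = -8 + (1/3)*0 = -8 + 0 = -8)
Z - P(X(-6), -25) = -8 - (-1)*(-6)/2 = -8 - 1*3 = -8 - 3 = -11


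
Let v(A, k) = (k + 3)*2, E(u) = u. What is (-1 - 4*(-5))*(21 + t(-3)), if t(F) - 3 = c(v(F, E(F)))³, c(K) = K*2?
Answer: 456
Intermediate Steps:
v(A, k) = 6 + 2*k (v(A, k) = (3 + k)*2 = 6 + 2*k)
c(K) = 2*K
t(F) = 3 + (12 + 4*F)³ (t(F) = 3 + (2*(6 + 2*F))³ = 3 + (12 + 4*F)³)
(-1 - 4*(-5))*(21 + t(-3)) = (-1 - 4*(-5))*(21 + (3 + 64*(3 - 3)³)) = (-1 + 20)*(21 + (3 + 64*0³)) = 19*(21 + (3 + 64*0)) = 19*(21 + (3 + 0)) = 19*(21 + 3) = 19*24 = 456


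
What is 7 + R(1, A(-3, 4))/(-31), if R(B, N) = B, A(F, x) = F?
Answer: 216/31 ≈ 6.9677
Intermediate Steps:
7 + R(1, A(-3, 4))/(-31) = 7 + 1/(-31) = 7 - 1/31*1 = 7 - 1/31 = 216/31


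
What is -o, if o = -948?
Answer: 948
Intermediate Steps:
-o = -1*(-948) = 948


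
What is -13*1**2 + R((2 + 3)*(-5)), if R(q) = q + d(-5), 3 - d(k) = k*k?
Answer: -60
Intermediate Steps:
d(k) = 3 - k**2 (d(k) = 3 - k*k = 3 - k**2)
R(q) = -22 + q (R(q) = q + (3 - 1*(-5)**2) = q + (3 - 1*25) = q + (3 - 25) = q - 22 = -22 + q)
-13*1**2 + R((2 + 3)*(-5)) = -13*1**2 + (-22 + (2 + 3)*(-5)) = -13*1 + (-22 + 5*(-5)) = -13 + (-22 - 25) = -13 - 47 = -60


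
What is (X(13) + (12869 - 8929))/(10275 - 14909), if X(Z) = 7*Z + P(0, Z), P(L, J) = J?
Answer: -2022/2317 ≈ -0.87268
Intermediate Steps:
X(Z) = 8*Z (X(Z) = 7*Z + Z = 8*Z)
(X(13) + (12869 - 8929))/(10275 - 14909) = (8*13 + (12869 - 8929))/(10275 - 14909) = (104 + 3940)/(-4634) = 4044*(-1/4634) = -2022/2317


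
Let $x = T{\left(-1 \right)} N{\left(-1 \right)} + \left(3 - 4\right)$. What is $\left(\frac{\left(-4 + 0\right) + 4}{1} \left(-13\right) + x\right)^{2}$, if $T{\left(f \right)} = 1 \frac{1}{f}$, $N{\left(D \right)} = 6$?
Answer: $49$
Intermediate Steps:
$T{\left(f \right)} = \frac{1}{f}$
$x = -7$ ($x = \frac{1}{-1} \cdot 6 + \left(3 - 4\right) = \left(-1\right) 6 - 1 = -6 - 1 = -7$)
$\left(\frac{\left(-4 + 0\right) + 4}{1} \left(-13\right) + x\right)^{2} = \left(\frac{\left(-4 + 0\right) + 4}{1} \left(-13\right) - 7\right)^{2} = \left(\left(-4 + 4\right) 1 \left(-13\right) - 7\right)^{2} = \left(0 \cdot 1 \left(-13\right) - 7\right)^{2} = \left(0 \left(-13\right) - 7\right)^{2} = \left(0 - 7\right)^{2} = \left(-7\right)^{2} = 49$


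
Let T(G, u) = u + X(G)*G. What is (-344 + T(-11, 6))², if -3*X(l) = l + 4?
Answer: 1190281/9 ≈ 1.3225e+5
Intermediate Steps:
X(l) = -4/3 - l/3 (X(l) = -(l + 4)/3 = -(4 + l)/3 = -4/3 - l/3)
T(G, u) = u + G*(-4/3 - G/3) (T(G, u) = u + (-4/3 - G/3)*G = u + G*(-4/3 - G/3))
(-344 + T(-11, 6))² = (-344 + (6 - ⅓*(-11)*(4 - 11)))² = (-344 + (6 - ⅓*(-11)*(-7)))² = (-344 + (6 - 77/3))² = (-344 - 59/3)² = (-1091/3)² = 1190281/9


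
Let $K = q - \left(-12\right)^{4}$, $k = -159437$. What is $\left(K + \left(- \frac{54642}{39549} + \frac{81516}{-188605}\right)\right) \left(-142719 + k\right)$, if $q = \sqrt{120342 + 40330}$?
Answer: $\frac{15579791737860629528}{2486379715} - 1208624 \sqrt{10042} \approx 6.1449 \cdot 10^{9}$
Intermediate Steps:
$q = 4 \sqrt{10042}$ ($q = \sqrt{160672} = 4 \sqrt{10042} \approx 400.84$)
$K = -20736 + 4 \sqrt{10042}$ ($K = 4 \sqrt{10042} - \left(-12\right)^{4} = 4 \sqrt{10042} - 20736 = -20736 + 4 \sqrt{10042} \approx -20335.0$)
$\left(K + \left(- \frac{54642}{39549} + \frac{81516}{-188605}\right)\right) \left(-142719 + k\right) = \left(\left(-20736 + 4 \sqrt{10042}\right) + \left(- \frac{54642}{39549} + \frac{81516}{-188605}\right)\right) \left(-142719 - 159437\right) = \left(\left(-20736 + 4 \sqrt{10042}\right) + \left(\left(-54642\right) \frac{1}{39549} + 81516 \left(- \frac{1}{188605}\right)\right)\right) \left(-302156\right) = \left(\left(-20736 + 4 \sqrt{10042}\right) - \frac{4509876898}{2486379715}\right) \left(-302156\right) = \left(- \frac{51562079647138}{2486379715} + 4 \sqrt{10042}\right) \left(-302156\right) = \frac{15579791737860629528}{2486379715} - 1208624 \sqrt{10042}$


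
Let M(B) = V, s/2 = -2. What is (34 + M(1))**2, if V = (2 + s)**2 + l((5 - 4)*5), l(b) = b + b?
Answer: 2304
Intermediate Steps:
s = -4 (s = 2*(-2) = -4)
l(b) = 2*b
V = 14 (V = (2 - 4)**2 + 2*((5 - 4)*5) = (-2)**2 + 2*(1*5) = 4 + 2*5 = 4 + 10 = 14)
M(B) = 14
(34 + M(1))**2 = (34 + 14)**2 = 48**2 = 2304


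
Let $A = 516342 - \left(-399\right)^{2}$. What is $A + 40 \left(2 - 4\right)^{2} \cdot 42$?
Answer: $363861$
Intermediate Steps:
$A = 357141$ ($A = 516342 - 159201 = 357141$)
$A + 40 \left(2 - 4\right)^{2} \cdot 42 = 357141 + 40 \left(2 - 4\right)^{2} \cdot 42 = 357141 + 40 \left(-2\right)^{2} \cdot 42 = 357141 + 40 \cdot 4 \cdot 42 = 357141 + 160 \cdot 42 = 357141 + 6720 = 363861$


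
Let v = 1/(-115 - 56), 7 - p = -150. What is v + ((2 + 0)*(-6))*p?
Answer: -322165/171 ≈ -1884.0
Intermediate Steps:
p = 157 (p = 7 - 1*(-150) = 7 + 150 = 157)
v = -1/171 (v = 1/(-171) = -1/171 ≈ -0.0058480)
v + ((2 + 0)*(-6))*p = -1/171 + ((2 + 0)*(-6))*157 = -1/171 + (2*(-6))*157 = -1/171 - 12*157 = -1/171 - 1884 = -322165/171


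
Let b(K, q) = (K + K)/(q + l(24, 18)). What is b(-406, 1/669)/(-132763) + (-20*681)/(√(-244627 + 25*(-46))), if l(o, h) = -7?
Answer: -271614/310798183 + 13620*I*√245777/245777 ≈ -0.00087392 + 27.473*I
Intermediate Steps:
b(K, q) = 2*K/(-7 + q) (b(K, q) = (K + K)/(q - 7) = (2*K)/(-7 + q) = 2*K/(-7 + q))
b(-406, 1/669)/(-132763) + (-20*681)/(√(-244627 + 25*(-46))) = (2*(-406)/(-7 + 1/669))/(-132763) + (-20*681)/(√(-244627 + 25*(-46))) = (2*(-406)/(-7 + 1/669))*(-1/132763) - 13620/√(-244627 - 1150) = (2*(-406)/(-4682/669))*(-1/132763) - 13620*(-I*√245777/245777) = (2*(-406)*(-669/4682))*(-1/132763) - 13620*(-I*√245777/245777) = (271614/2341)*(-1/132763) - (-13620)*I*√245777/245777 = -271614/310798183 + 13620*I*√245777/245777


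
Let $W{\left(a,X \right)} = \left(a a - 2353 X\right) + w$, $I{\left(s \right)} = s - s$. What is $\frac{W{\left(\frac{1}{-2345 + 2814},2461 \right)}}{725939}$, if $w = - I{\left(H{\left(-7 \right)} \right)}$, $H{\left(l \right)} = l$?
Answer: $- \frac{1273735421412}{159678268379} \approx -7.9769$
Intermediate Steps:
$I{\left(s \right)} = 0$
$w = 0$ ($w = \left(-1\right) 0 = 0$)
$W{\left(a,X \right)} = a^{2} - 2353 X$ ($W{\left(a,X \right)} = \left(a a - 2353 X\right) + 0 = \left(a^{2} - 2353 X\right) + 0 = a^{2} - 2353 X$)
$\frac{W{\left(\frac{1}{-2345 + 2814},2461 \right)}}{725939} = \frac{\left(\frac{1}{-2345 + 2814}\right)^{2} - 5790733}{725939} = \left(\left(\frac{1}{469}\right)^{2} - 5790733\right) \frac{1}{725939} = \left(\frac{1}{219961} - 5790733\right) \frac{1}{725939} = \left(- \frac{1273735421412}{219961}\right) \frac{1}{725939} = - \frac{1273735421412}{159678268379}$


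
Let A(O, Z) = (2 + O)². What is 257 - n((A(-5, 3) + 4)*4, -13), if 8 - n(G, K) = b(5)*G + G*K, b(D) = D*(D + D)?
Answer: 2173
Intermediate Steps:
b(D) = 2*D² (b(D) = D*(2*D) = 2*D²)
n(G, K) = 8 - 50*G - G*K (n(G, K) = 8 - ((2*5²)*G + G*K) = 8 - ((2*25)*G + G*K) = 8 - (50*G + G*K) = 8 + (-50*G - G*K) = 8 - 50*G - G*K)
257 - n((A(-5, 3) + 4)*4, -13) = 257 - (8 - 50*((2 - 5)² + 4)*4 - 1*((2 - 5)² + 4)*4*(-13)) = 257 - (8 - 50*((-3)² + 4)*4 - 1*((-3)² + 4)*4*(-13)) = 257 - (8 - 50*(9 + 4)*4 - 1*(9 + 4)*4*(-13)) = 257 - (8 - 650*4 - 1*13*4*(-13)) = 257 - (8 - 50*52 - 1*52*(-13)) = 257 - (8 - 2600 + 676) = 257 - 1*(-1916) = 257 + 1916 = 2173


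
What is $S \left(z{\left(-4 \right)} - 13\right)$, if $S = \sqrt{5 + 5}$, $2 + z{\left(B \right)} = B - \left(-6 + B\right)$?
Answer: $- 9 \sqrt{10} \approx -28.461$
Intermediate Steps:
$z{\left(B \right)} = 4$ ($z{\left(B \right)} = -2 + \left(B - \left(-6 + B\right)\right) = -2 + 6 = 4$)
$S = \sqrt{10} \approx 3.1623$
$S \left(z{\left(-4 \right)} - 13\right) = \sqrt{10} \left(4 - 13\right) = \sqrt{10} \left(-9\right) = - 9 \sqrt{10}$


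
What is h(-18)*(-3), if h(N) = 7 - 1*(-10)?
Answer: -51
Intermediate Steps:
h(N) = 17 (h(N) = 7 + 10 = 17)
h(-18)*(-3) = 17*(-3) = -51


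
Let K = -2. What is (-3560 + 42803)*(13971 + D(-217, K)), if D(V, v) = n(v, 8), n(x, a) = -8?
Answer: 547950009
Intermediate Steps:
D(V, v) = -8
(-3560 + 42803)*(13971 + D(-217, K)) = (-3560 + 42803)*(13971 - 8) = 39243*13963 = 547950009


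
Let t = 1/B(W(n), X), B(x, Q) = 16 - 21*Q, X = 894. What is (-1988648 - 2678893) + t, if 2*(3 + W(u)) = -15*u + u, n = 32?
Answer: -87553734079/18758 ≈ -4.6675e+6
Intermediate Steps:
W(u) = -3 - 7*u (W(u) = -3 + (-15*u + u)/2 = -3 + (-14*u)/2 = -3 - 7*u)
t = -1/18758 (t = 1/(16 - 21*894) = 1/(16 - 18774) = 1/(-18758) = -1/18758 ≈ -5.3311e-5)
(-1988648 - 2678893) + t = (-1988648 - 2678893) - 1/18758 = -4667541 - 1/18758 = -87553734079/18758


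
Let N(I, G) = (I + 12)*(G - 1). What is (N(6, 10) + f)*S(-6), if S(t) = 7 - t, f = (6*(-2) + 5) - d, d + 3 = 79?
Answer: 1027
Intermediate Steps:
d = 76 (d = -3 + 79 = 76)
N(I, G) = (-1 + G)*(12 + I) (N(I, G) = (12 + I)*(-1 + G) = (-1 + G)*(12 + I))
f = -83 (f = (6*(-2) + 5) - 1*76 = (-12 + 5) - 76 = -7 - 76 = -83)
(N(6, 10) + f)*S(-6) = ((-12 - 1*6 + 12*10 + 10*6) - 83)*(7 - 1*(-6)) = ((-12 - 6 + 120 + 60) - 83)*(7 + 6) = (162 - 83)*13 = 79*13 = 1027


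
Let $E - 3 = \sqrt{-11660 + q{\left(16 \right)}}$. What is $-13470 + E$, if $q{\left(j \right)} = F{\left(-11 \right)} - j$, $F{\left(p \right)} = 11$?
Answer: $-13467 + i \sqrt{11665} \approx -13467.0 + 108.0 i$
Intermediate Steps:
$q{\left(j \right)} = 11 - j$
$E = 3 + i \sqrt{11665}$ ($E = 3 + \sqrt{-11660 + \left(11 - 16\right)} = 3 + \sqrt{-11660 - 5} = 3 + \sqrt{-11665} = 3 + i \sqrt{11665} \approx 3.0 + 108.0 i$)
$-13470 + E = -13470 + \left(3 + i \sqrt{11665}\right) = -13467 + i \sqrt{11665}$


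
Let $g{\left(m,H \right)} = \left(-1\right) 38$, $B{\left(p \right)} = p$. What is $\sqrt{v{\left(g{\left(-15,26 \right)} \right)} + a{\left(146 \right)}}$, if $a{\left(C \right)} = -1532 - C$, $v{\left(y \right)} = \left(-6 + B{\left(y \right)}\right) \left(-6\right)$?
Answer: $i \sqrt{1414} \approx 37.603 i$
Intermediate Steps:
$g{\left(m,H \right)} = -38$
$v{\left(y \right)} = 36 - 6 y$ ($v{\left(y \right)} = \left(-6 + y\right) \left(-6\right) = 36 - 6 y$)
$\sqrt{v{\left(g{\left(-15,26 \right)} \right)} + a{\left(146 \right)}} = \sqrt{\left(36 - -228\right) - 1678} = \sqrt{\left(36 + 228\right) - 1678} = \sqrt{264 - 1678} = \sqrt{-1414} = i \sqrt{1414}$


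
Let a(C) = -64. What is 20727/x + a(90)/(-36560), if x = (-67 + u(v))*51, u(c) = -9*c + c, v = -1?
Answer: -15783053/2291855 ≈ -6.8866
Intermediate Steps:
u(c) = -8*c
x = -3009 (x = (-67 - 8*(-1))*51 = (-67 + 8)*51 = -59*51 = -3009)
20727/x + a(90)/(-36560) = 20727/(-3009) - 64/(-36560) = 20727*(-1/3009) - 64*(-1/36560) = -6909/1003 + 4/2285 = -15783053/2291855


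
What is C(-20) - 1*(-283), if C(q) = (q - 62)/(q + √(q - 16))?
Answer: 31257/109 + 123*I/109 ≈ 286.76 + 1.1284*I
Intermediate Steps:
C(q) = (-62 + q)/(q + √(-16 + q))
C(-20) - 1*(-283) = (-62 - 20)/(-20 + √(-16 - 20)) - 1*(-283) = -82/(-20 + √(-36)) + 283 = -82/(-20 + 6*I) + 283 = ((-20 - 6*I)/436)*(-82) + 283 = -41*(-20 - 6*I)/218 + 283 = 283 - 41*(-20 - 6*I)/218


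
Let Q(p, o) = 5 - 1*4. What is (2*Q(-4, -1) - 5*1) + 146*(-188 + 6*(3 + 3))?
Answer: -22195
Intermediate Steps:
Q(p, o) = 1 (Q(p, o) = 5 - 4 = 1)
(2*Q(-4, -1) - 5*1) + 146*(-188 + 6*(3 + 3)) = (2*1 - 5*1) + 146*(-188 + 6*(3 + 3)) = (2 - 5) + 146*(-188 + 6*6) = -3 + 146*(-188 + 36) = -3 + 146*(-152) = -3 - 22192 = -22195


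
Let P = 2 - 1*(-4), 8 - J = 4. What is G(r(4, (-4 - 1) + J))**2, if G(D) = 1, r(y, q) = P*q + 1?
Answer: 1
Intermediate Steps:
J = 4 (J = 8 - 1*4 = 8 - 4 = 4)
P = 6 (P = 2 + 4 = 6)
r(y, q) = 1 + 6*q (r(y, q) = 6*q + 1 = 1 + 6*q)
G(r(4, (-4 - 1) + J))**2 = 1**2 = 1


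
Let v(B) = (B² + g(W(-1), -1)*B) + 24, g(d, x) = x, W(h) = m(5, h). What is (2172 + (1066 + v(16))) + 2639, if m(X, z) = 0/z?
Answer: 6141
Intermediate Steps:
m(X, z) = 0
W(h) = 0
v(B) = 24 + B² - B (v(B) = (B² - B) + 24 = 24 + B² - B)
(2172 + (1066 + v(16))) + 2639 = (2172 + (1066 + (24 + 16² - 1*16))) + 2639 = (2172 + (1066 + (24 + 256 - 16))) + 2639 = (2172 + (1066 + 264)) + 2639 = (2172 + 1330) + 2639 = 3502 + 2639 = 6141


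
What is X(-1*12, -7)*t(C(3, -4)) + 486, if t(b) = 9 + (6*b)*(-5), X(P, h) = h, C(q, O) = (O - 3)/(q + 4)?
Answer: 213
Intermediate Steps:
C(q, O) = (-3 + O)/(4 + q)
t(b) = 9 - 30*b
X(-1*12, -7)*t(C(3, -4)) + 486 = -7*(9 - 30*(-3 - 4)/(4 + 3)) + 486 = -7*(9 - 30*(-7)/7) + 486 = -7*(9 - 30*(-1)) + 486 = -7*(9 + 30) + 486 = -7*39 + 486 = -273 + 486 = 213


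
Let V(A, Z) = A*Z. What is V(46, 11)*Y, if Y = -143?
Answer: -72358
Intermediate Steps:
V(46, 11)*Y = (46*11)*(-143) = 506*(-143) = -72358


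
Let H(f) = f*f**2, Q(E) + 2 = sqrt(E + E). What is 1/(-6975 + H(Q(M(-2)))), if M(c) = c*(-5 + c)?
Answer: -7151/51092001 - 80*sqrt(7)/51092001 ≈ -0.00014411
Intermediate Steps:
Q(E) = -2 + sqrt(2)*sqrt(E) (Q(E) = -2 + sqrt(E + E) = -2 + sqrt(2*E) = -2 + sqrt(2)*sqrt(E))
H(f) = f**3
1/(-6975 + H(Q(M(-2)))) = 1/(-6975 + (-2 + sqrt(2)*sqrt(-2*(-5 - 2)))**3) = 1/(-6975 + (-2 + sqrt(2)*sqrt(-2*(-7)))**3) = 1/(-6975 + (-2 + sqrt(2)*sqrt(14))**3) = 1/(-6975 + (-2 + 2*sqrt(7))**3)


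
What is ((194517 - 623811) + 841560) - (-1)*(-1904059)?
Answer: -1491793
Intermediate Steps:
((194517 - 623811) + 841560) - (-1)*(-1904059) = (-429294 + 841560) - 1*1904059 = 412266 - 1904059 = -1491793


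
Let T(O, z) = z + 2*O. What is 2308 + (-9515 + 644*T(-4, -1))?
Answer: -13003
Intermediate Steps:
2308 + (-9515 + 644*T(-4, -1)) = 2308 + (-9515 + 644*(-1 + 2*(-4))) = 2308 + (-9515 + 644*(-1 - 8)) = 2308 + (-9515 + 644*(-9)) = 2308 + (-9515 - 5796) = 2308 - 15311 = -13003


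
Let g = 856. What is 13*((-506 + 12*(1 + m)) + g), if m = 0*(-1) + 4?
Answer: 5330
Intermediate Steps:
m = 4 (m = 0 + 4 = 4)
13*((-506 + 12*(1 + m)) + g) = 13*((-506 + 12*(1 + 4)) + 856) = 13*((-506 + 12*5) + 856) = 13*((-506 + 60) + 856) = 13*(-446 + 856) = 13*410 = 5330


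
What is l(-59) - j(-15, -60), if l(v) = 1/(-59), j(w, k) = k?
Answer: 3539/59 ≈ 59.983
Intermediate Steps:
l(v) = -1/59
l(-59) - j(-15, -60) = -1/59 - 1*(-60) = -1/59 + 60 = 3539/59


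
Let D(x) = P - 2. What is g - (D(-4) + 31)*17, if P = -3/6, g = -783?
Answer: -2535/2 ≈ -1267.5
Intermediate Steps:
P = -1/2 (P = -3*1/6 = -1/2 ≈ -0.50000)
D(x) = -5/2 (D(x) = -1/2 - 2 = -5/2)
g - (D(-4) + 31)*17 = -783 - (-5/2 + 31)*17 = -783 - 57*17/2 = -783 - 1*969/2 = -783 - 969/2 = -2535/2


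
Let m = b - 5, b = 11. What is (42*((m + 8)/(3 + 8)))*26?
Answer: 15288/11 ≈ 1389.8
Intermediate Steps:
m = 6 (m = 11 - 5 = 6)
(42*((m + 8)/(3 + 8)))*26 = (42*((6 + 8)/(3 + 8)))*26 = (42*(14/11))*26 = (588/11)*26 = 15288/11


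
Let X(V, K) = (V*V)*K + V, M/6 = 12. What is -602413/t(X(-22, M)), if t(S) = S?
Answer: -602413/34826 ≈ -17.298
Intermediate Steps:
M = 72 (M = 6*12 = 72)
X(V, K) = V + K*V² (X(V, K) = V²*K + V = K*V² + V = V + K*V²)
-602413/t(X(-22, M)) = -602413*(-1/(22*(1 + 72*(-22)))) = -602413*(-1/(22*(1 - 1584))) = -602413/((-22*(-1583))) = -602413/34826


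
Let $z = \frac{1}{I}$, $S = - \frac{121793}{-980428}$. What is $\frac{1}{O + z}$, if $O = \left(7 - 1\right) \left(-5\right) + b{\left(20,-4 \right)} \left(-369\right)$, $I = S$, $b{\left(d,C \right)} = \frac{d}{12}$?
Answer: $- \frac{121793}{77576057} \approx -0.00157$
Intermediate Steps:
$b{\left(d,C \right)} = \frac{d}{12}$ ($b{\left(d,C \right)} = d \frac{1}{12} = \frac{d}{12}$)
$S = \frac{121793}{980428}$ ($S = \left(-121793\right) \left(- \frac{1}{980428}\right) = \frac{121793}{980428} \approx 0.12422$)
$I = \frac{121793}{980428} \approx 0.12422$
$O = -645$ ($O = \left(7 - 1\right) \left(-5\right) + \frac{1}{12} \cdot 20 \left(-369\right) = 6 \left(-5\right) + \frac{5}{3} \left(-369\right) = -30 - 615 = -645$)
$z = \frac{980428}{121793}$ ($z = \frac{1}{\frac{121793}{980428}} = \frac{980428}{121793} \approx 8.05$)
$\frac{1}{O + z} = \frac{1}{-645 + \frac{980428}{121793}} = \frac{1}{- \frac{77576057}{121793}} = - \frac{121793}{77576057}$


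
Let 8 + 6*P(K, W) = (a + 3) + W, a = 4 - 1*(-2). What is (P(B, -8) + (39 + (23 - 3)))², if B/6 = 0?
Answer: 120409/36 ≈ 3344.7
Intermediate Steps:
B = 0 (B = 6*0 = 0)
a = 6 (a = 4 + 2 = 6)
P(K, W) = ⅙ + W/6 (P(K, W) = -4/3 + ((6 + 3) + W)/6 = -4/3 + (9 + W)/6 = -4/3 + (3/2 + W/6) = ⅙ + W/6)
(P(B, -8) + (39 + (23 - 3)))² = ((⅙ + (⅙)*(-8)) + (39 + (23 - 3)))² = ((⅙ - 4/3) + (39 + 20))² = (-7/6 + 59)² = (347/6)² = 120409/36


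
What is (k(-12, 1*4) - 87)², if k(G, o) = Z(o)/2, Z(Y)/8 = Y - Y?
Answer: 7569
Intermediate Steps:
Z(Y) = 0 (Z(Y) = 8*(Y - Y) = 8*0 = 0)
k(G, o) = 0 (k(G, o) = 0/2 = 0*(½) = 0)
(k(-12, 1*4) - 87)² = (0 - 87)² = (-87)² = 7569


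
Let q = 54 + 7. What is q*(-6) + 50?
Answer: -316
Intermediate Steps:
q = 61
q*(-6) + 50 = 61*(-6) + 50 = -366 + 50 = -316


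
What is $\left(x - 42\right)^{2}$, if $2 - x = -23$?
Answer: $289$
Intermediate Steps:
$x = 25$ ($x = 2 - -23 = 2 + 23 = 25$)
$\left(x - 42\right)^{2} = \left(25 - 42\right)^{2} = \left(-17\right)^{2} = 289$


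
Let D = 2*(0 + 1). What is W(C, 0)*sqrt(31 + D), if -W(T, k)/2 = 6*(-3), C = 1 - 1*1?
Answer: 36*sqrt(33) ≈ 206.80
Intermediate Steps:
C = 0 (C = 1 - 1 = 0)
D = 2 (D = 2*1 = 2)
W(T, k) = 36 (W(T, k) = -12*(-3) = -2*(-18) = 36)
W(C, 0)*sqrt(31 + D) = 36*sqrt(31 + 2) = 36*sqrt(33)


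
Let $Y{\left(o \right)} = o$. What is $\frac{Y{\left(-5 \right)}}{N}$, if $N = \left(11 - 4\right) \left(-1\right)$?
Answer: $\frac{5}{7} \approx 0.71429$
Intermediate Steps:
$N = -7$ ($N = 7 \left(-1\right) = -7$)
$\frac{Y{\left(-5 \right)}}{N} = - \frac{5}{-7} = \left(-5\right) \left(- \frac{1}{7}\right) = \frac{5}{7}$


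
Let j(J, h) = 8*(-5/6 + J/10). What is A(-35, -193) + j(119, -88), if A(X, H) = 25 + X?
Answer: 1178/15 ≈ 78.533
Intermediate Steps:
j(J, h) = -20/3 + 4*J/5 (j(J, h) = 8*(-5*1/6 + J*(1/10)) = 8*(-5/6 + J/10) = -20/3 + 4*J/5)
A(-35, -193) + j(119, -88) = (25 - 35) + (-20/3 + (4/5)*119) = -10 + (-20/3 + 476/5) = -10 + 1328/15 = 1178/15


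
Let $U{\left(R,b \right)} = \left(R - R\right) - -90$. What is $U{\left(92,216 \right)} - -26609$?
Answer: $26699$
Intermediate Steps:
$U{\left(R,b \right)} = 90$ ($U{\left(R,b \right)} = 0 + 90 = 90$)
$U{\left(92,216 \right)} - -26609 = 90 - -26609 = 90 + 26609 = 26699$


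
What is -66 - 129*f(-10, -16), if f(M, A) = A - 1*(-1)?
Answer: 1869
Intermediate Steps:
f(M, A) = 1 + A (f(M, A) = A + 1 = 1 + A)
-66 - 129*f(-10, -16) = -66 - 129*(1 - 16) = -66 - 129*(-15) = -66 + 1935 = 1869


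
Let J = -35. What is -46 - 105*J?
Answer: 3629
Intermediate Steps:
-46 - 105*J = -46 - 105*(-35) = -46 + 3675 = 3629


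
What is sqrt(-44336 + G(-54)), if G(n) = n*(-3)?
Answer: I*sqrt(44174) ≈ 210.18*I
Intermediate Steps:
G(n) = -3*n
sqrt(-44336 + G(-54)) = sqrt(-44336 - 3*(-54)) = sqrt(-44336 + 162) = sqrt(-44174) = I*sqrt(44174)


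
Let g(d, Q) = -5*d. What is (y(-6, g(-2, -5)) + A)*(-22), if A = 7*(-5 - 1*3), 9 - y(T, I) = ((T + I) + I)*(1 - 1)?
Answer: 1034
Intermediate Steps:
y(T, I) = 9 (y(T, I) = 9 - ((T + I) + I)*(1 - 1) = 9 - ((I + T) + I)*0 = 9 - (T + 2*I)*0 = 9 - 1*0 = 9 + 0 = 9)
A = -56 (A = 7*(-5 - 3) = 7*(-8) = -56)
(y(-6, g(-2, -5)) + A)*(-22) = (9 - 56)*(-22) = -47*(-22) = 1034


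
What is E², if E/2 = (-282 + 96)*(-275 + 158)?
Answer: 1894338576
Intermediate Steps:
E = 43524 (E = 2*((-282 + 96)*(-275 + 158)) = 2*(-186*(-117)) = 2*21762 = 43524)
E² = 43524² = 1894338576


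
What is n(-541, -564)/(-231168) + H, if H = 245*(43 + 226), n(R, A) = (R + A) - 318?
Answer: 15235128463/231168 ≈ 65905.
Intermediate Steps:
n(R, A) = -318 + A + R (n(R, A) = (A + R) - 318 = -318 + A + R)
H = 65905 (H = 245*269 = 65905)
n(-541, -564)/(-231168) + H = (-318 - 564 - 541)/(-231168) + 65905 = -1423*(-1/231168) + 65905 = 1423/231168 + 65905 = 15235128463/231168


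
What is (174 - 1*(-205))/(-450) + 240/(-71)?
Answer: -134909/31950 ≈ -4.2225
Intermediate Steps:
(174 - 1*(-205))/(-450) + 240/(-71) = (174 + 205)*(-1/450) + 240*(-1/71) = 379*(-1/450) - 240/71 = -379/450 - 240/71 = -134909/31950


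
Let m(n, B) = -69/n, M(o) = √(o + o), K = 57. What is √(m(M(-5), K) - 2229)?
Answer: √(-222900 + 690*I*√10)/10 ≈ 0.23108 + 47.213*I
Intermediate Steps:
M(o) = √2*√o (M(o) = √(2*o) = √2*√o)
√(m(M(-5), K) - 2229) = √(-69*(-I*√10/10) - 2229) = √(-(-69)*I*√10/10 - 2229) = √(69*I*√10/10 - 2229) = √(-2229 + 69*I*√10/10)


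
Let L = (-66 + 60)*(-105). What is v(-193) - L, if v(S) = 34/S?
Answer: -121624/193 ≈ -630.18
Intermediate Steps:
L = 630 (L = -6*(-105) = 630)
v(-193) - L = 34/(-193) - 1*630 = 34*(-1/193) - 630 = -34/193 - 630 = -121624/193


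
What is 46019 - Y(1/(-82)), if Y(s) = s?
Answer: 3773559/82 ≈ 46019.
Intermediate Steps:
46019 - Y(1/(-82)) = 46019 - 1/(-82) = 46019 - 1*(-1/82) = 46019 + 1/82 = 3773559/82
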